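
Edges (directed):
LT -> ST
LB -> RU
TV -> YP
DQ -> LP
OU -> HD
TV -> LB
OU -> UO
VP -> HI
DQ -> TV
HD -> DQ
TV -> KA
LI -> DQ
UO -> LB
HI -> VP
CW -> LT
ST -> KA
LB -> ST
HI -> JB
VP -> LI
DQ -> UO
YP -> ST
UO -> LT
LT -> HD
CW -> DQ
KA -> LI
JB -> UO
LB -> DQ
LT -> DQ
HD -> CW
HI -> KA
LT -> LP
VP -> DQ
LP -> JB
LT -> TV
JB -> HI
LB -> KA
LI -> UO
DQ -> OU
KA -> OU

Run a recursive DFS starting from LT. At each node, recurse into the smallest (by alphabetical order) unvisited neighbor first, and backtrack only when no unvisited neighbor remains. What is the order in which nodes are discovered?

Visit LT
LT → DQ
DQ → LP
LP → JB
JB → HI
HI → KA
KA → LI
LI → UO
UO → LB
LB → RU
LB → ST
KA → OU
OU → HD
HD → CW
HI → VP
DQ → TV
TV → YP

LT, DQ, LP, JB, HI, KA, LI, UO, LB, RU, ST, OU, HD, CW, VP, TV, YP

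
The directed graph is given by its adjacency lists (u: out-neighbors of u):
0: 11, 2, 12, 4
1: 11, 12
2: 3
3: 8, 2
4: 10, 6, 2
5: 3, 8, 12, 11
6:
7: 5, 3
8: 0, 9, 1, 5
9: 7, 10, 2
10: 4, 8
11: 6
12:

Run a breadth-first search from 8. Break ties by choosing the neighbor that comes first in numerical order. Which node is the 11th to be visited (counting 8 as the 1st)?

Visit 8; enqueue 0, 1, 5, 9 → queue [0, 1, 5, 9]
Visit 0; enqueue 2, 4, 11, 12 → queue [1, 5, 9, 2, 4, 11, 12]
Visit 1 → queue [5, 9, 2, 4, 11, 12]
Visit 5; enqueue 3 → queue [9, 2, 4, 11, 12, 3]
Visit 9; enqueue 7, 10 → queue [2, 4, 11, 12, 3, 7, 10]
Visit 2 → queue [4, 11, 12, 3, 7, 10]
Visit 4; enqueue 6 → queue [11, 12, 3, 7, 10, 6]
Visit 11 → queue [12, 3, 7, 10, 6]
Visit 12 → queue [3, 7, 10, 6]
Visit 3 → queue [7, 10, 6]
Visit 7 → queue [10, 6]
Visit 10 → queue [6]
Visit 6 → queue []

Visit order: 8, 0, 1, 5, 9, 2, 4, 11, 12, 3, 7, 10, 6

7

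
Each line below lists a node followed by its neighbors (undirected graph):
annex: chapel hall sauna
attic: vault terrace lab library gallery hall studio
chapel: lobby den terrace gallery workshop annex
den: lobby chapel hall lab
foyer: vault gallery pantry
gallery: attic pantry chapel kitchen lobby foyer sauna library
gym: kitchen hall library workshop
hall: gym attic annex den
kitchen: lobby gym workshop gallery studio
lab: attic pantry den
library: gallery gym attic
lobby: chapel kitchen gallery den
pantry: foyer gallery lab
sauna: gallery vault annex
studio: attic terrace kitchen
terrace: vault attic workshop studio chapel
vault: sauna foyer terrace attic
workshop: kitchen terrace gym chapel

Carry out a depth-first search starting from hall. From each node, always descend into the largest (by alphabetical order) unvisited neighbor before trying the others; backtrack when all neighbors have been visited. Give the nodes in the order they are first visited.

Visit hall
hall → gym
gym → workshop
workshop → terrace
terrace → vault
vault → sauna
sauna → gallery
gallery → pantry
pantry → lab
lab → den
den → lobby
lobby → kitchen
kitchen → studio
studio → attic
attic → library
lobby → chapel
chapel → annex
pantry → foyer

hall, gym, workshop, terrace, vault, sauna, gallery, pantry, lab, den, lobby, kitchen, studio, attic, library, chapel, annex, foyer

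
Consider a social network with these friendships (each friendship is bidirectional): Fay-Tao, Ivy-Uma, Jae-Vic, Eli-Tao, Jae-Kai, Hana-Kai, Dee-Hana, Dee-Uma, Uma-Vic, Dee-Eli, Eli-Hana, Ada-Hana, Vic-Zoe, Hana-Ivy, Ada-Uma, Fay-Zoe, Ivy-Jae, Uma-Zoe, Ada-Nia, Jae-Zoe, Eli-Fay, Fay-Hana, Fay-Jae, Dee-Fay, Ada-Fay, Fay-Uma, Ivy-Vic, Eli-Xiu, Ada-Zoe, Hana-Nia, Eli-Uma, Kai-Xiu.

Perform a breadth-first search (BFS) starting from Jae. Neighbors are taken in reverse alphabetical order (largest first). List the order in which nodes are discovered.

Visit Jae; enqueue Zoe, Vic, Kai, Ivy, Fay → queue [Zoe, Vic, Kai, Ivy, Fay]
Visit Zoe; enqueue Uma, Ada → queue [Vic, Kai, Ivy, Fay, Uma, Ada]
Visit Vic → queue [Kai, Ivy, Fay, Uma, Ada]
Visit Kai; enqueue Xiu, Hana → queue [Ivy, Fay, Uma, Ada, Xiu, Hana]
Visit Ivy → queue [Fay, Uma, Ada, Xiu, Hana]
Visit Fay; enqueue Tao, Eli, Dee → queue [Uma, Ada, Xiu, Hana, Tao, Eli, Dee]
Visit Uma → queue [Ada, Xiu, Hana, Tao, Eli, Dee]
Visit Ada; enqueue Nia → queue [Xiu, Hana, Tao, Eli, Dee, Nia]
Visit Xiu → queue [Hana, Tao, Eli, Dee, Nia]
Visit Hana → queue [Tao, Eli, Dee, Nia]
Visit Tao → queue [Eli, Dee, Nia]
Visit Eli → queue [Dee, Nia]
Visit Dee → queue [Nia]
Visit Nia → queue []

Jae → Zoe → Vic → Kai → Ivy → Fay → Uma → Ada → Xiu → Hana → Tao → Eli → Dee → Nia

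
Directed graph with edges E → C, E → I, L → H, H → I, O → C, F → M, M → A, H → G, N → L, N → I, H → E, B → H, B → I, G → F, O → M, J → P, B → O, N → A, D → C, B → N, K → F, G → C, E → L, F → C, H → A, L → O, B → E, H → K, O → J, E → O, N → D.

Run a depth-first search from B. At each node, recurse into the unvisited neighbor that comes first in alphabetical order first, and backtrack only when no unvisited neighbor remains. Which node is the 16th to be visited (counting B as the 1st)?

Visit B
B → E
E → C
E → I
E → L
L → H
H → A
H → G
G → F
F → M
H → K
L → O
O → J
J → P
B → N
N → D

Visit order: B, E, C, I, L, H, A, G, F, M, K, O, J, P, N, D

D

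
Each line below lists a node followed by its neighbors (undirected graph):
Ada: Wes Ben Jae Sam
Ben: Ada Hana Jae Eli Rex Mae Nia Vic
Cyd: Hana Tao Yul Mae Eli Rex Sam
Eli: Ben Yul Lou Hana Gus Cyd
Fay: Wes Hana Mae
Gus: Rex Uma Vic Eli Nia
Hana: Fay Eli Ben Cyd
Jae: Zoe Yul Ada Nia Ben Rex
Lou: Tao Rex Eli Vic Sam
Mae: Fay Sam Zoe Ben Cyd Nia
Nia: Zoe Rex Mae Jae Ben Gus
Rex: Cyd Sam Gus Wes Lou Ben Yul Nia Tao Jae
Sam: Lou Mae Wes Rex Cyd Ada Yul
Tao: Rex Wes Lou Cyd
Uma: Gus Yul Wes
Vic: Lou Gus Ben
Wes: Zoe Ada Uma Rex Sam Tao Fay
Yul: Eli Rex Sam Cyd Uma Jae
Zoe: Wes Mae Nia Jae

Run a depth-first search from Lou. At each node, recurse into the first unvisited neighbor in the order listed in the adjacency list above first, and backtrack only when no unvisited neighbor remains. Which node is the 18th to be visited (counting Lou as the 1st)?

Vic

Visit Lou
Lou → Tao
Tao → Rex
Rex → Cyd
Cyd → Hana
Hana → Fay
Fay → Wes
Wes → Zoe
Zoe → Mae
Mae → Sam
Sam → Ada
Ada → Ben
Ben → Jae
Jae → Yul
Yul → Eli
Eli → Gus
Gus → Uma
Gus → Vic
Gus → Nia

Visit order: Lou, Tao, Rex, Cyd, Hana, Fay, Wes, Zoe, Mae, Sam, Ada, Ben, Jae, Yul, Eli, Gus, Uma, Vic, Nia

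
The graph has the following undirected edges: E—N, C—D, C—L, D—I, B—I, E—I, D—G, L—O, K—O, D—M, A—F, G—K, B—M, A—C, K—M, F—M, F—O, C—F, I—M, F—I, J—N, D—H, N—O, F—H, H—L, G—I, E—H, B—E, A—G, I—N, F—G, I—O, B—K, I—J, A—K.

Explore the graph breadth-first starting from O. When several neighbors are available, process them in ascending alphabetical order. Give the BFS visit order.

O F I K L N A C G H M B D E J

Visit O; enqueue F, I, K, L, N → queue [F, I, K, L, N]
Visit F; enqueue A, C, G, H, M → queue [I, K, L, N, A, C, G, H, M]
Visit I; enqueue B, D, E, J → queue [K, L, N, A, C, G, H, M, B, D, E, J]
Visit K → queue [L, N, A, C, G, H, M, B, D, E, J]
Visit L → queue [N, A, C, G, H, M, B, D, E, J]
Visit N → queue [A, C, G, H, M, B, D, E, J]
Visit A → queue [C, G, H, M, B, D, E, J]
Visit C → queue [G, H, M, B, D, E, J]
Visit G → queue [H, M, B, D, E, J]
Visit H → queue [M, B, D, E, J]
Visit M → queue [B, D, E, J]
Visit B → queue [D, E, J]
Visit D → queue [E, J]
Visit E → queue [J]
Visit J → queue []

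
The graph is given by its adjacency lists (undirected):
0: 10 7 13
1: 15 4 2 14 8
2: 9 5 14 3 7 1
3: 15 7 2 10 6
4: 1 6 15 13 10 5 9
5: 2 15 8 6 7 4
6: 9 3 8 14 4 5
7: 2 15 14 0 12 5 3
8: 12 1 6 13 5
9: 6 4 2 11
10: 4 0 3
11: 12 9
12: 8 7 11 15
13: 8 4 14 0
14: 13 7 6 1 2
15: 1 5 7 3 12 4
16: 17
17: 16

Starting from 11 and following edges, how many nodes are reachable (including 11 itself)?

16

BFS from 11 visits: 11, 9, 12, 2, 4, 6, 7, 8, 15, 1, 3, 5, 14, 10, 13, 0
Reachable nodes: 16 of 18 total.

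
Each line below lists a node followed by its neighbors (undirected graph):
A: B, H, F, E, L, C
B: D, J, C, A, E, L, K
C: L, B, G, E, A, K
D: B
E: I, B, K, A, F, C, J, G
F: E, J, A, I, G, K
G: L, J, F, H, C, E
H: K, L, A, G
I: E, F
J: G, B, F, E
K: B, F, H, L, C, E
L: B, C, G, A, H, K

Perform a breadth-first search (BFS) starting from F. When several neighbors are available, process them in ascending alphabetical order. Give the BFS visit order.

Visit F; enqueue A, E, G, I, J, K → queue [A, E, G, I, J, K]
Visit A; enqueue B, C, H, L → queue [E, G, I, J, K, B, C, H, L]
Visit E → queue [G, I, J, K, B, C, H, L]
Visit G → queue [I, J, K, B, C, H, L]
Visit I → queue [J, K, B, C, H, L]
Visit J → queue [K, B, C, H, L]
Visit K → queue [B, C, H, L]
Visit B; enqueue D → queue [C, H, L, D]
Visit C → queue [H, L, D]
Visit H → queue [L, D]
Visit L → queue [D]
Visit D → queue []

F, A, E, G, I, J, K, B, C, H, L, D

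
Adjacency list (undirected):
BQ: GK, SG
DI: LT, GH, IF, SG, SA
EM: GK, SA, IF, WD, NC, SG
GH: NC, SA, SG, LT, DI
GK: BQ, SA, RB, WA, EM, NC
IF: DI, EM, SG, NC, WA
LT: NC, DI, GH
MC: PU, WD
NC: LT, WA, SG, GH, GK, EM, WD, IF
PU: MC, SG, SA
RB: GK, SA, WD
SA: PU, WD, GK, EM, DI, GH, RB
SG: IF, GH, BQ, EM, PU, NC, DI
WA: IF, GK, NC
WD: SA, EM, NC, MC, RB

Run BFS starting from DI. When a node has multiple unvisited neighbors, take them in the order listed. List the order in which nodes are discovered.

Visit DI; enqueue LT, GH, IF, SG, SA → queue [LT, GH, IF, SG, SA]
Visit LT; enqueue NC → queue [GH, IF, SG, SA, NC]
Visit GH → queue [IF, SG, SA, NC]
Visit IF; enqueue EM, WA → queue [SG, SA, NC, EM, WA]
Visit SG; enqueue BQ, PU → queue [SA, NC, EM, WA, BQ, PU]
Visit SA; enqueue WD, GK, RB → queue [NC, EM, WA, BQ, PU, WD, GK, RB]
Visit NC → queue [EM, WA, BQ, PU, WD, GK, RB]
Visit EM → queue [WA, BQ, PU, WD, GK, RB]
Visit WA → queue [BQ, PU, WD, GK, RB]
Visit BQ → queue [PU, WD, GK, RB]
Visit PU; enqueue MC → queue [WD, GK, RB, MC]
Visit WD → queue [GK, RB, MC]
Visit GK → queue [RB, MC]
Visit RB → queue [MC]
Visit MC → queue []

DI, LT, GH, IF, SG, SA, NC, EM, WA, BQ, PU, WD, GK, RB, MC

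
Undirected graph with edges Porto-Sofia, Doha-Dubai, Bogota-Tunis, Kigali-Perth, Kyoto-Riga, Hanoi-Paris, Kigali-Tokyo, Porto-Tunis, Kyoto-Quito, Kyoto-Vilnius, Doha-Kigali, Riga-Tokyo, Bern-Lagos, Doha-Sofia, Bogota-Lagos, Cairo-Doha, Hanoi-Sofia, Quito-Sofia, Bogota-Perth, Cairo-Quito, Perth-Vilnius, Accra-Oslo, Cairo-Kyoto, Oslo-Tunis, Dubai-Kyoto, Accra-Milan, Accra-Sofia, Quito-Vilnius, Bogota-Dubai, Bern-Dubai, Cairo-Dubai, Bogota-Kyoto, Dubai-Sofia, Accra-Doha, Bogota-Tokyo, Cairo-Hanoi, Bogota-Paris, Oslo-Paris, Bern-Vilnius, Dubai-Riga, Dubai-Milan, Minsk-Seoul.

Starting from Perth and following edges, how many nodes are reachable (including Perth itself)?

21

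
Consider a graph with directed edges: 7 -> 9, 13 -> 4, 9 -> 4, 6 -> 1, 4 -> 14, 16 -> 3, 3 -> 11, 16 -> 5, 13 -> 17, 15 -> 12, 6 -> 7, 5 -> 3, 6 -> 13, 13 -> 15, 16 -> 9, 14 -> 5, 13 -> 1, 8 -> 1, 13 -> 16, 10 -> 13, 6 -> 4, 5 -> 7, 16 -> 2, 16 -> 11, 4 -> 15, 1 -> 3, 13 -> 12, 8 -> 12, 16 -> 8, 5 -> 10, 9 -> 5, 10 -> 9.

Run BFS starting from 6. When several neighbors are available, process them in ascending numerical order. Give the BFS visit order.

Visit 6; enqueue 1, 4, 7, 13 → queue [1, 4, 7, 13]
Visit 1; enqueue 3 → queue [4, 7, 13, 3]
Visit 4; enqueue 14, 15 → queue [7, 13, 3, 14, 15]
Visit 7; enqueue 9 → queue [13, 3, 14, 15, 9]
Visit 13; enqueue 12, 16, 17 → queue [3, 14, 15, 9, 12, 16, 17]
Visit 3; enqueue 11 → queue [14, 15, 9, 12, 16, 17, 11]
Visit 14; enqueue 5 → queue [15, 9, 12, 16, 17, 11, 5]
Visit 15 → queue [9, 12, 16, 17, 11, 5]
Visit 9 → queue [12, 16, 17, 11, 5]
Visit 12 → queue [16, 17, 11, 5]
Visit 16; enqueue 2, 8 → queue [17, 11, 5, 2, 8]
Visit 17 → queue [11, 5, 2, 8]
Visit 11 → queue [5, 2, 8]
Visit 5; enqueue 10 → queue [2, 8, 10]
Visit 2 → queue [8, 10]
Visit 8 → queue [10]
Visit 10 → queue []

6, 1, 4, 7, 13, 3, 14, 15, 9, 12, 16, 17, 11, 5, 2, 8, 10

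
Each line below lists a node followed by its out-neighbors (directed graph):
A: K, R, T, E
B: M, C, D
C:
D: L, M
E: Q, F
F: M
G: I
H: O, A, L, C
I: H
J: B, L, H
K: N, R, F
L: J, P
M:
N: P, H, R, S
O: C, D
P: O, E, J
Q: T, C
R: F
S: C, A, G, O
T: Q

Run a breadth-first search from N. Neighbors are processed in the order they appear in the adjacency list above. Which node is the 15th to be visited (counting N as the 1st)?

Q

Visit N; enqueue P, H, R, S → queue [P, H, R, S]
Visit P; enqueue O, E, J → queue [H, R, S, O, E, J]
Visit H; enqueue A, L, C → queue [R, S, O, E, J, A, L, C]
Visit R; enqueue F → queue [S, O, E, J, A, L, C, F]
Visit S; enqueue G → queue [O, E, J, A, L, C, F, G]
Visit O; enqueue D → queue [E, J, A, L, C, F, G, D]
Visit E; enqueue Q → queue [J, A, L, C, F, G, D, Q]
Visit J; enqueue B → queue [A, L, C, F, G, D, Q, B]
Visit A; enqueue K, T → queue [L, C, F, G, D, Q, B, K, T]
Visit L → queue [C, F, G, D, Q, B, K, T]
Visit C → queue [F, G, D, Q, B, K, T]
Visit F; enqueue M → queue [G, D, Q, B, K, T, M]
Visit G; enqueue I → queue [D, Q, B, K, T, M, I]
Visit D → queue [Q, B, K, T, M, I]
Visit Q → queue [B, K, T, M, I]
Visit B → queue [K, T, M, I]
Visit K → queue [T, M, I]
Visit T → queue [M, I]
Visit M → queue [I]
Visit I → queue []

Visit order: N, P, H, R, S, O, E, J, A, L, C, F, G, D, Q, B, K, T, M, I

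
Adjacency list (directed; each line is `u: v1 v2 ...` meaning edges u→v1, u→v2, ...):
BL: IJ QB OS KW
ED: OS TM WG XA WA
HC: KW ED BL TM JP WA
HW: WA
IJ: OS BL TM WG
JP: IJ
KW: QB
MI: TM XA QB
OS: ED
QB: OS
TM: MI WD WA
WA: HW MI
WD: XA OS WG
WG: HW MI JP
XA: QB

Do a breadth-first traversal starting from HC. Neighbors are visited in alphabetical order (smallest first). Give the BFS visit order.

Visit HC; enqueue BL, ED, JP, KW, TM, WA → queue [BL, ED, JP, KW, TM, WA]
Visit BL; enqueue IJ, OS, QB → queue [ED, JP, KW, TM, WA, IJ, OS, QB]
Visit ED; enqueue WG, XA → queue [JP, KW, TM, WA, IJ, OS, QB, WG, XA]
Visit JP → queue [KW, TM, WA, IJ, OS, QB, WG, XA]
Visit KW → queue [TM, WA, IJ, OS, QB, WG, XA]
Visit TM; enqueue MI, WD → queue [WA, IJ, OS, QB, WG, XA, MI, WD]
Visit WA; enqueue HW → queue [IJ, OS, QB, WG, XA, MI, WD, HW]
Visit IJ → queue [OS, QB, WG, XA, MI, WD, HW]
Visit OS → queue [QB, WG, XA, MI, WD, HW]
Visit QB → queue [WG, XA, MI, WD, HW]
Visit WG → queue [XA, MI, WD, HW]
Visit XA → queue [MI, WD, HW]
Visit MI → queue [WD, HW]
Visit WD → queue [HW]
Visit HW → queue []

HC BL ED JP KW TM WA IJ OS QB WG XA MI WD HW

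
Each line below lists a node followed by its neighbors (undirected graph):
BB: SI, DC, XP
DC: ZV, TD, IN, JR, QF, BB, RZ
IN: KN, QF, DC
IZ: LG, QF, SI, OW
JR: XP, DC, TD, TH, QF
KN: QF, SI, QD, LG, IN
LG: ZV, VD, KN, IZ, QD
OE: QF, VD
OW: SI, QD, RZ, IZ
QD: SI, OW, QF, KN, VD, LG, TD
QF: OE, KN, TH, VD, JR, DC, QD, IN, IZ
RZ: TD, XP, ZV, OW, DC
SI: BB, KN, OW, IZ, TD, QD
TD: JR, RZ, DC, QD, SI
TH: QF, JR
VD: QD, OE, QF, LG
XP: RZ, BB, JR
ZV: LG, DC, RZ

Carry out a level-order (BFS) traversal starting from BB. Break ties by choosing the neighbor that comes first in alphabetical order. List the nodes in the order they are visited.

Visit BB; enqueue DC, SI, XP → queue [DC, SI, XP]
Visit DC; enqueue IN, JR, QF, RZ, TD, ZV → queue [SI, XP, IN, JR, QF, RZ, TD, ZV]
Visit SI; enqueue IZ, KN, OW, QD → queue [XP, IN, JR, QF, RZ, TD, ZV, IZ, KN, OW, QD]
Visit XP → queue [IN, JR, QF, RZ, TD, ZV, IZ, KN, OW, QD]
Visit IN → queue [JR, QF, RZ, TD, ZV, IZ, KN, OW, QD]
Visit JR; enqueue TH → queue [QF, RZ, TD, ZV, IZ, KN, OW, QD, TH]
Visit QF; enqueue OE, VD → queue [RZ, TD, ZV, IZ, KN, OW, QD, TH, OE, VD]
Visit RZ → queue [TD, ZV, IZ, KN, OW, QD, TH, OE, VD]
Visit TD → queue [ZV, IZ, KN, OW, QD, TH, OE, VD]
Visit ZV; enqueue LG → queue [IZ, KN, OW, QD, TH, OE, VD, LG]
Visit IZ → queue [KN, OW, QD, TH, OE, VD, LG]
Visit KN → queue [OW, QD, TH, OE, VD, LG]
Visit OW → queue [QD, TH, OE, VD, LG]
Visit QD → queue [TH, OE, VD, LG]
Visit TH → queue [OE, VD, LG]
Visit OE → queue [VD, LG]
Visit VD → queue [LG]
Visit LG → queue []

BB, DC, SI, XP, IN, JR, QF, RZ, TD, ZV, IZ, KN, OW, QD, TH, OE, VD, LG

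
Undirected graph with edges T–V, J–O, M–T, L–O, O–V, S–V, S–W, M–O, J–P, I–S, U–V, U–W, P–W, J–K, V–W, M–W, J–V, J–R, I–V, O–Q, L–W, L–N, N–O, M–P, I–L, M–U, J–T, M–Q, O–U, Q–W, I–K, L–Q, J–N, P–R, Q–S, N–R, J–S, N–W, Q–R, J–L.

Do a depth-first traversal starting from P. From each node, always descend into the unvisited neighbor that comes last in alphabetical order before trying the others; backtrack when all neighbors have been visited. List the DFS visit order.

Visit P
P → W
W → V
V → U
U → O
O → Q
Q → S
S → J
J → T
T → M
J → R
R → N
N → L
L → I
I → K

P W V U O Q S J T M R N L I K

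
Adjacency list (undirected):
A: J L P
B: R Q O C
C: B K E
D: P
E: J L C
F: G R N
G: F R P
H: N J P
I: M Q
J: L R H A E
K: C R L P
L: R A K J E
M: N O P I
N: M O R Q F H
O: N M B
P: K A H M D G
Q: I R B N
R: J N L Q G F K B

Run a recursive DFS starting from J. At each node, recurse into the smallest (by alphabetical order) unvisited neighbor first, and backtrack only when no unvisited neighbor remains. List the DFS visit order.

Visit J
J → A
A → L
L → E
E → C
C → B
B → O
O → M
M → I
I → Q
Q → N
N → F
F → G
G → P
P → D
P → H
P → K
K → R

J, A, L, E, C, B, O, M, I, Q, N, F, G, P, D, H, K, R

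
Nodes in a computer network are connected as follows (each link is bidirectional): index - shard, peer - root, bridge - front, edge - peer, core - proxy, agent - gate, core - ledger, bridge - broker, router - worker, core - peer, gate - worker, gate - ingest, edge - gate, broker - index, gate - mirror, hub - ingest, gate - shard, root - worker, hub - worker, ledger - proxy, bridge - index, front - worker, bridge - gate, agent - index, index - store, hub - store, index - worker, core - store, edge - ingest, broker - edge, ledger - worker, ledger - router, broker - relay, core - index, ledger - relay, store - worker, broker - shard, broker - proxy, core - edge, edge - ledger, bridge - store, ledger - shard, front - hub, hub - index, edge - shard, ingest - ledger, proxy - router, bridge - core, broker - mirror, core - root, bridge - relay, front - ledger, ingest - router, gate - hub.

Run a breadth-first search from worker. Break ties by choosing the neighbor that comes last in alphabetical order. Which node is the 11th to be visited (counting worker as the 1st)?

bridge

Visit worker; enqueue store, router, root, ledger, index, hub, gate, front → queue [store, router, root, ledger, index, hub, gate, front]
Visit store; enqueue core, bridge → queue [router, root, ledger, index, hub, gate, front, core, bridge]
Visit router; enqueue proxy, ingest → queue [root, ledger, index, hub, gate, front, core, bridge, proxy, ingest]
Visit root; enqueue peer → queue [ledger, index, hub, gate, front, core, bridge, proxy, ingest, peer]
Visit ledger; enqueue shard, relay, edge → queue [index, hub, gate, front, core, bridge, proxy, ingest, peer, shard, relay, edge]
Visit index; enqueue broker, agent → queue [hub, gate, front, core, bridge, proxy, ingest, peer, shard, relay, edge, broker, agent]
Visit hub → queue [gate, front, core, bridge, proxy, ingest, peer, shard, relay, edge, broker, agent]
Visit gate; enqueue mirror → queue [front, core, bridge, proxy, ingest, peer, shard, relay, edge, broker, agent, mirror]
Visit front → queue [core, bridge, proxy, ingest, peer, shard, relay, edge, broker, agent, mirror]
Visit core → queue [bridge, proxy, ingest, peer, shard, relay, edge, broker, agent, mirror]
Visit bridge → queue [proxy, ingest, peer, shard, relay, edge, broker, agent, mirror]
Visit proxy → queue [ingest, peer, shard, relay, edge, broker, agent, mirror]
Visit ingest → queue [peer, shard, relay, edge, broker, agent, mirror]
Visit peer → queue [shard, relay, edge, broker, agent, mirror]
Visit shard → queue [relay, edge, broker, agent, mirror]
Visit relay → queue [edge, broker, agent, mirror]
Visit edge → queue [broker, agent, mirror]
Visit broker → queue [agent, mirror]
Visit agent → queue [mirror]
Visit mirror → queue []

Visit order: worker, store, router, root, ledger, index, hub, gate, front, core, bridge, proxy, ingest, peer, shard, relay, edge, broker, agent, mirror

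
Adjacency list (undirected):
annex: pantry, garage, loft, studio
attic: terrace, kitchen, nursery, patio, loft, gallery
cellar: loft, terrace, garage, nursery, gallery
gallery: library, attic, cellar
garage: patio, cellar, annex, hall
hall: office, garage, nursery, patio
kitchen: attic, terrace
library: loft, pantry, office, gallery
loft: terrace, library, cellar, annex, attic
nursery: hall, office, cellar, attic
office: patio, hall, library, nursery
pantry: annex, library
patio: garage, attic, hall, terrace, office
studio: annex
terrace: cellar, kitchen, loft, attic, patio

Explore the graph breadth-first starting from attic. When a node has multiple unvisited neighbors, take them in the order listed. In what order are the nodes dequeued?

Visit attic; enqueue terrace, kitchen, nursery, patio, loft, gallery → queue [terrace, kitchen, nursery, patio, loft, gallery]
Visit terrace; enqueue cellar → queue [kitchen, nursery, patio, loft, gallery, cellar]
Visit kitchen → queue [nursery, patio, loft, gallery, cellar]
Visit nursery; enqueue hall, office → queue [patio, loft, gallery, cellar, hall, office]
Visit patio; enqueue garage → queue [loft, gallery, cellar, hall, office, garage]
Visit loft; enqueue library, annex → queue [gallery, cellar, hall, office, garage, library, annex]
Visit gallery → queue [cellar, hall, office, garage, library, annex]
Visit cellar → queue [hall, office, garage, library, annex]
Visit hall → queue [office, garage, library, annex]
Visit office → queue [garage, library, annex]
Visit garage → queue [library, annex]
Visit library; enqueue pantry → queue [annex, pantry]
Visit annex; enqueue studio → queue [pantry, studio]
Visit pantry → queue [studio]
Visit studio → queue []

attic, terrace, kitchen, nursery, patio, loft, gallery, cellar, hall, office, garage, library, annex, pantry, studio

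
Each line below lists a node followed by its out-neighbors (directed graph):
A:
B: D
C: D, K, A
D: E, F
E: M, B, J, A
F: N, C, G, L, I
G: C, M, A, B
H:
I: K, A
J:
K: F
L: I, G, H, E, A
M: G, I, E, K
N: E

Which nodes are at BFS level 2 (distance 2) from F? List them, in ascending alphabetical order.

A, B, D, E, H, K, M

Level 0: F
Level 1: C, G, I, L, N
Level 2: A, B, D, E, H, K, M
Level 3: J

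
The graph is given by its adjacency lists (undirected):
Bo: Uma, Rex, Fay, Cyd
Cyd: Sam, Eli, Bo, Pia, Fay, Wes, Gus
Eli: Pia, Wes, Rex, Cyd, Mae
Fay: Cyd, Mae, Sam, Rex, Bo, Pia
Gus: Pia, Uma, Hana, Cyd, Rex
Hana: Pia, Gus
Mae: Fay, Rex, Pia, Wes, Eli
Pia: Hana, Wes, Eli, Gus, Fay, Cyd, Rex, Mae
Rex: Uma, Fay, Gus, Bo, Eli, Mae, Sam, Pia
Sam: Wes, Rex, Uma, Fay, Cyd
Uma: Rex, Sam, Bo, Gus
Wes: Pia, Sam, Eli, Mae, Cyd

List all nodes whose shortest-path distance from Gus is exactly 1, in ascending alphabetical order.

Level 0: Gus
Level 1: Cyd, Hana, Pia, Rex, Uma
Level 2: Bo, Eli, Fay, Mae, Sam, Wes

Cyd, Hana, Pia, Rex, Uma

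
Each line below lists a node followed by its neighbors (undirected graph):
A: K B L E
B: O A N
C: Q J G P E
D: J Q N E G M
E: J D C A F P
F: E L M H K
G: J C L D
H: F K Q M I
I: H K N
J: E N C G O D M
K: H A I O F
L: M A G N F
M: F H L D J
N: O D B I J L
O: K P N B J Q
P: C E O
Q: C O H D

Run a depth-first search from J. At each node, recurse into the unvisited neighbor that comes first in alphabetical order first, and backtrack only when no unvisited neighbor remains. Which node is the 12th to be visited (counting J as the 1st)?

I

Visit J
J → C
C → E
E → A
A → B
B → N
N → D
D → G
G → L
L → F
F → H
H → I
I → K
K → O
O → P
O → Q
H → M

Visit order: J, C, E, A, B, N, D, G, L, F, H, I, K, O, P, Q, M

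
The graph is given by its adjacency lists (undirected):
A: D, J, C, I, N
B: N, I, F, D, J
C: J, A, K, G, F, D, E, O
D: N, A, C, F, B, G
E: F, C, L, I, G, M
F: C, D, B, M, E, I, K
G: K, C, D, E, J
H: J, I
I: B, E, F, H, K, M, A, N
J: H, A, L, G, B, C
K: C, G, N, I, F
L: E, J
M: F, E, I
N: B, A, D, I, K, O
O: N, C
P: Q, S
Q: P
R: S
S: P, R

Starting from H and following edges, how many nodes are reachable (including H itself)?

15

BFS from H visits: H, J, I, A, L, G, B, C, E, F, K, M, N, D, O
Reachable nodes: 15 of 19 total.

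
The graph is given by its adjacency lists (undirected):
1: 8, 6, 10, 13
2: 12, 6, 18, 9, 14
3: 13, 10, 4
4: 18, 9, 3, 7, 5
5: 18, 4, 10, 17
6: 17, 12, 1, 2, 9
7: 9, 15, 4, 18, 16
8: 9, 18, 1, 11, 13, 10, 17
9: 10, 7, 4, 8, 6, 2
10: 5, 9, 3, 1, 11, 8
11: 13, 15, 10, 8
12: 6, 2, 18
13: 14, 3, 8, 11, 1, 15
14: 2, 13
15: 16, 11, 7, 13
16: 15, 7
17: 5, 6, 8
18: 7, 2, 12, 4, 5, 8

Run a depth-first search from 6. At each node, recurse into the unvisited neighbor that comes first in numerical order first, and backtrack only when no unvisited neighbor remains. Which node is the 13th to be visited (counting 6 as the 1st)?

11

Visit 6
6 → 1
1 → 8
8 → 9
9 → 2
2 → 12
12 → 18
18 → 4
4 → 3
3 → 10
10 → 5
5 → 17
10 → 11
11 → 13
13 → 14
13 → 15
15 → 7
7 → 16

Visit order: 6, 1, 8, 9, 2, 12, 18, 4, 3, 10, 5, 17, 11, 13, 14, 15, 7, 16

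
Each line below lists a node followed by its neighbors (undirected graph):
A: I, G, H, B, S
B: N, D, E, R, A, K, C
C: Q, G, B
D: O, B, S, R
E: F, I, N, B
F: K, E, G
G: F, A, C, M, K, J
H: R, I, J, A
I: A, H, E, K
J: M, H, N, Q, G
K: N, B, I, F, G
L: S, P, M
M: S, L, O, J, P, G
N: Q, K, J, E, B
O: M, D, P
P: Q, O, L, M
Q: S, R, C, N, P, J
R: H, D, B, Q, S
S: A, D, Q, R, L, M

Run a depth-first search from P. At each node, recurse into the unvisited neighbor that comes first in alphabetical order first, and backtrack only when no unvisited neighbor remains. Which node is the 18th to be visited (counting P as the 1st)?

Visit P
P → L
L → M
M → G
G → A
A → B
B → C
C → Q
Q → J
J → H
H → I
I → E
E → F
F → K
K → N
H → R
R → D
D → O
D → S

Visit order: P, L, M, G, A, B, C, Q, J, H, I, E, F, K, N, R, D, O, S

O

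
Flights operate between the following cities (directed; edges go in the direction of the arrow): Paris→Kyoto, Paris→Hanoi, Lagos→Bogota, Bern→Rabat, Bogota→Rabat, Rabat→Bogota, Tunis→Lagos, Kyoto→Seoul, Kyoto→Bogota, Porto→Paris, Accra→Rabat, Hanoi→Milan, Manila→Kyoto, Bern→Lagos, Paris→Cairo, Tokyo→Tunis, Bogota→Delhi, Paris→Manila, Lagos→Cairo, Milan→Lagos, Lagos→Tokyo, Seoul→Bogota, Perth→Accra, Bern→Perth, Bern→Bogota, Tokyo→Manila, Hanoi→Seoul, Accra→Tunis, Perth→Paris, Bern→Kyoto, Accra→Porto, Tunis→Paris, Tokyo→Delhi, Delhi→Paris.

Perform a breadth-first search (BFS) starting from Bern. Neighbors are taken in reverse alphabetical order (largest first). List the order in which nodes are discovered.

Bern Rabat Perth Lagos Kyoto Bogota Paris Accra Tokyo Cairo Seoul Delhi Manila Hanoi Tunis Porto Milan

Visit Bern; enqueue Rabat, Perth, Lagos, Kyoto, Bogota → queue [Rabat, Perth, Lagos, Kyoto, Bogota]
Visit Rabat → queue [Perth, Lagos, Kyoto, Bogota]
Visit Perth; enqueue Paris, Accra → queue [Lagos, Kyoto, Bogota, Paris, Accra]
Visit Lagos; enqueue Tokyo, Cairo → queue [Kyoto, Bogota, Paris, Accra, Tokyo, Cairo]
Visit Kyoto; enqueue Seoul → queue [Bogota, Paris, Accra, Tokyo, Cairo, Seoul]
Visit Bogota; enqueue Delhi → queue [Paris, Accra, Tokyo, Cairo, Seoul, Delhi]
Visit Paris; enqueue Manila, Hanoi → queue [Accra, Tokyo, Cairo, Seoul, Delhi, Manila, Hanoi]
Visit Accra; enqueue Tunis, Porto → queue [Tokyo, Cairo, Seoul, Delhi, Manila, Hanoi, Tunis, Porto]
Visit Tokyo → queue [Cairo, Seoul, Delhi, Manila, Hanoi, Tunis, Porto]
Visit Cairo → queue [Seoul, Delhi, Manila, Hanoi, Tunis, Porto]
Visit Seoul → queue [Delhi, Manila, Hanoi, Tunis, Porto]
Visit Delhi → queue [Manila, Hanoi, Tunis, Porto]
Visit Manila → queue [Hanoi, Tunis, Porto]
Visit Hanoi; enqueue Milan → queue [Tunis, Porto, Milan]
Visit Tunis → queue [Porto, Milan]
Visit Porto → queue [Milan]
Visit Milan → queue []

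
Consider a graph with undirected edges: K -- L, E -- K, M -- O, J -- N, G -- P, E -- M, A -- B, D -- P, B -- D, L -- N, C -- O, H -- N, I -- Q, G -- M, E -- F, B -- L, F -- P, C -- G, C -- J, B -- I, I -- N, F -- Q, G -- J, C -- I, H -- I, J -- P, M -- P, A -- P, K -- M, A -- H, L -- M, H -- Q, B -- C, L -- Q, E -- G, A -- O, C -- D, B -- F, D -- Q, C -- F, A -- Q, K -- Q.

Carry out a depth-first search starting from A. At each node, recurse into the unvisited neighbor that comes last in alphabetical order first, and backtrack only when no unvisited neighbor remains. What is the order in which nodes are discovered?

Visit A
A → Q
Q → L
L → N
N → J
J → P
P → M
M → O
O → C
C → I
I → H
I → B
B → F
F → E
E → K
E → G
B → D

A -> Q -> L -> N -> J -> P -> M -> O -> C -> I -> H -> B -> F -> E -> K -> G -> D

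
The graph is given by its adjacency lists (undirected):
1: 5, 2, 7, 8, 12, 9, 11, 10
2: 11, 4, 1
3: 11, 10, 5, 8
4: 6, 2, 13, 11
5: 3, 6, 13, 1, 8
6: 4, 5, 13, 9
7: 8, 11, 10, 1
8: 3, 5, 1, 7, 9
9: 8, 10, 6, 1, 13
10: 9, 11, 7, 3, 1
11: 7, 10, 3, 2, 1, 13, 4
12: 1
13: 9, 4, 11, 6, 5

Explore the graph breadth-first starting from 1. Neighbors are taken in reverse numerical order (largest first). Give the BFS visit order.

1 12 11 10 9 8 7 5 2 13 4 3 6

Visit 1; enqueue 12, 11, 10, 9, 8, 7, 5, 2 → queue [12, 11, 10, 9, 8, 7, 5, 2]
Visit 12 → queue [11, 10, 9, 8, 7, 5, 2]
Visit 11; enqueue 13, 4, 3 → queue [10, 9, 8, 7, 5, 2, 13, 4, 3]
Visit 10 → queue [9, 8, 7, 5, 2, 13, 4, 3]
Visit 9; enqueue 6 → queue [8, 7, 5, 2, 13, 4, 3, 6]
Visit 8 → queue [7, 5, 2, 13, 4, 3, 6]
Visit 7 → queue [5, 2, 13, 4, 3, 6]
Visit 5 → queue [2, 13, 4, 3, 6]
Visit 2 → queue [13, 4, 3, 6]
Visit 13 → queue [4, 3, 6]
Visit 4 → queue [3, 6]
Visit 3 → queue [6]
Visit 6 → queue []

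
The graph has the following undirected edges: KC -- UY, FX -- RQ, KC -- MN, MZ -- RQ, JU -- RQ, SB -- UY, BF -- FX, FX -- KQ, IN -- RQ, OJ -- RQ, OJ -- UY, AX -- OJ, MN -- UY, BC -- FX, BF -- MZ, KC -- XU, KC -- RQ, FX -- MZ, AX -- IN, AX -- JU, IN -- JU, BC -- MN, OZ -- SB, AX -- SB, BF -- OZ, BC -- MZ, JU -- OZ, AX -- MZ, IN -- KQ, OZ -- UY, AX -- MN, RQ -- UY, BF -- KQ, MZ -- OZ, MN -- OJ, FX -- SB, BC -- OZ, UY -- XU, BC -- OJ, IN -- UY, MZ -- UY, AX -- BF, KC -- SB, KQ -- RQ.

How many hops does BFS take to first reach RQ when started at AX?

2

Level 0: AX
Level 1: BF, IN, JU, MN, MZ, OJ, SB
Level 2: BC, FX, KC, KQ, OZ, RQ, UY
Level 3: XU
RQ first appears at level 2.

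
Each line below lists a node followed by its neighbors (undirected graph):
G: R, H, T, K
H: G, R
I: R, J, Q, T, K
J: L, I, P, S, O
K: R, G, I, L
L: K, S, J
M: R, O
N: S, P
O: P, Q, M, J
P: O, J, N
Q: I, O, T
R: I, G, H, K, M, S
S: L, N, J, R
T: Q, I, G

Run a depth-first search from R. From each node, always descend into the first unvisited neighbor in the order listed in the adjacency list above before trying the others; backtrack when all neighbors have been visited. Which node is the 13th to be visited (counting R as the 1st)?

S

Visit R
R → I
I → J
J → L
L → K
K → G
G → H
G → T
T → Q
Q → O
O → P
P → N
N → S
O → M

Visit order: R, I, J, L, K, G, H, T, Q, O, P, N, S, M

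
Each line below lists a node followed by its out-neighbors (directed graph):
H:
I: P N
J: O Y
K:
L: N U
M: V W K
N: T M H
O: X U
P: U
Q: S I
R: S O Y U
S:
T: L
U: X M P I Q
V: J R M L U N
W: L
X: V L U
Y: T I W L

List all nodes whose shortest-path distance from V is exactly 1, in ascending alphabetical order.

J, L, M, N, R, U

Level 0: V
Level 1: J, L, M, N, R, U
Level 2: H, I, K, O, P, Q, S, T, W, X, Y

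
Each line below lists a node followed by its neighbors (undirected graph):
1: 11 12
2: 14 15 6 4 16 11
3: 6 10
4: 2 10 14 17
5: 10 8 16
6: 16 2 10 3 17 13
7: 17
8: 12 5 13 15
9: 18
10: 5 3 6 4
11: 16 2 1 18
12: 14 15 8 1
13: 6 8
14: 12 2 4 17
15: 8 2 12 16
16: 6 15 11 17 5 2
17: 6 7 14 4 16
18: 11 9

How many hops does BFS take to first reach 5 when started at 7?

Level 0: 7
Level 1: 17
Level 2: 4, 6, 14, 16
Level 3: 2, 3, 5, 10, 11, 12, 13, 15
Level 4: 1, 8, 18
Level 5: 9
5 first appears at level 3.

3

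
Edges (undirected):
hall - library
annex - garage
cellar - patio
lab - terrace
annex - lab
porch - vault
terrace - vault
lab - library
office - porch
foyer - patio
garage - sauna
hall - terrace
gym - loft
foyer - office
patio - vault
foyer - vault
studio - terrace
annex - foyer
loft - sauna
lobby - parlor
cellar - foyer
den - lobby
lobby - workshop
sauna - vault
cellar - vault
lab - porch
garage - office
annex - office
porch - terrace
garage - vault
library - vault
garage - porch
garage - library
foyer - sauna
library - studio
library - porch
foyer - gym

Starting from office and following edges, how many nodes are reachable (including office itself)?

16

BFS from office visits: office, porch, garage, foyer, annex, vault, terrace, library, lab, sauna, patio, gym, cellar, studio, hall, loft
Reachable nodes: 16 of 20 total.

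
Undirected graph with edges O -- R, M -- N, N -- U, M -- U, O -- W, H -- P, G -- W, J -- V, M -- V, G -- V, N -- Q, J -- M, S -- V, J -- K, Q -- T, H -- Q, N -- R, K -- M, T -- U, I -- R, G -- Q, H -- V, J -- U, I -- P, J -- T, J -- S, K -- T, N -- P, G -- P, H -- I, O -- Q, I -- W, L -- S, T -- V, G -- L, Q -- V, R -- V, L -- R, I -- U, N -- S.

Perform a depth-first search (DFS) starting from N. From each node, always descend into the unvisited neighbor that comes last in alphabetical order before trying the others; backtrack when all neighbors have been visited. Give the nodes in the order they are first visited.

Visit N
N → U
U → T
T → V
V → S
S → L
L → R
R → O
O → W
W → I
I → P
P → H
H → Q
Q → G
S → J
J → M
M → K

N U T V S L R O W I P H Q G J M K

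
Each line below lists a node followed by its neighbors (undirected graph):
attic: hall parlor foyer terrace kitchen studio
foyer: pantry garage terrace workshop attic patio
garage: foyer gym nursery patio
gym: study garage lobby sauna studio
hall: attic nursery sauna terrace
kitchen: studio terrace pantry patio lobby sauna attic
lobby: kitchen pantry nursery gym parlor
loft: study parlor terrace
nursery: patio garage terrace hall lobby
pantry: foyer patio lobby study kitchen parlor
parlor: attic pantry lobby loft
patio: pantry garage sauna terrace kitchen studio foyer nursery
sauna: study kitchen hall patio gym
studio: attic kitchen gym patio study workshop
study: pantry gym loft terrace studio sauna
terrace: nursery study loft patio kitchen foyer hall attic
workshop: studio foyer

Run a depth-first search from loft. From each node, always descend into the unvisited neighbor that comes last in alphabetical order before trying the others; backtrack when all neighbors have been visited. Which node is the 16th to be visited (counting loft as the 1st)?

garage

Visit loft
loft → terrace
terrace → study
study → studio
studio → workshop
workshop → foyer
foyer → patio
patio → sauna
sauna → kitchen
kitchen → pantry
pantry → parlor
parlor → lobby
lobby → nursery
nursery → hall
hall → attic
nursery → garage
garage → gym

Visit order: loft, terrace, study, studio, workshop, foyer, patio, sauna, kitchen, pantry, parlor, lobby, nursery, hall, attic, garage, gym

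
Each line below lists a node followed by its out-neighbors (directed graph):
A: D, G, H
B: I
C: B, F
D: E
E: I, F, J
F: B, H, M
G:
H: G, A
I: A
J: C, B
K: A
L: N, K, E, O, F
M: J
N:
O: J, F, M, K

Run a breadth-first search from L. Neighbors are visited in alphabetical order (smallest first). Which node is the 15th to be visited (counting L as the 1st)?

D

Visit L; enqueue E, F, K, N, O → queue [E, F, K, N, O]
Visit E; enqueue I, J → queue [F, K, N, O, I, J]
Visit F; enqueue B, H, M → queue [K, N, O, I, J, B, H, M]
Visit K; enqueue A → queue [N, O, I, J, B, H, M, A]
Visit N → queue [O, I, J, B, H, M, A]
Visit O → queue [I, J, B, H, M, A]
Visit I → queue [J, B, H, M, A]
Visit J; enqueue C → queue [B, H, M, A, C]
Visit B → queue [H, M, A, C]
Visit H; enqueue G → queue [M, A, C, G]
Visit M → queue [A, C, G]
Visit A; enqueue D → queue [C, G, D]
Visit C → queue [G, D]
Visit G → queue [D]
Visit D → queue []

Visit order: L, E, F, K, N, O, I, J, B, H, M, A, C, G, D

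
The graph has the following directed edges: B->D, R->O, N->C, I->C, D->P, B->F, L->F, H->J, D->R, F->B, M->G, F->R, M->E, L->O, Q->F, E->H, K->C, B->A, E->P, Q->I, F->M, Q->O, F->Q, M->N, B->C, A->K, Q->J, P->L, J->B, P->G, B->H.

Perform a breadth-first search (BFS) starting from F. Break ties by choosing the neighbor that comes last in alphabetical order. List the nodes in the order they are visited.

Visit F; enqueue R, Q, M, B → queue [R, Q, M, B]
Visit R; enqueue O → queue [Q, M, B, O]
Visit Q; enqueue J, I → queue [M, B, O, J, I]
Visit M; enqueue N, G, E → queue [B, O, J, I, N, G, E]
Visit B; enqueue H, D, C, A → queue [O, J, I, N, G, E, H, D, C, A]
Visit O → queue [J, I, N, G, E, H, D, C, A]
Visit J → queue [I, N, G, E, H, D, C, A]
Visit I → queue [N, G, E, H, D, C, A]
Visit N → queue [G, E, H, D, C, A]
Visit G → queue [E, H, D, C, A]
Visit E; enqueue P → queue [H, D, C, A, P]
Visit H → queue [D, C, A, P]
Visit D → queue [C, A, P]
Visit C → queue [A, P]
Visit A; enqueue K → queue [P, K]
Visit P; enqueue L → queue [K, L]
Visit K → queue [L]
Visit L → queue []

F → R → Q → M → B → O → J → I → N → G → E → H → D → C → A → P → K → L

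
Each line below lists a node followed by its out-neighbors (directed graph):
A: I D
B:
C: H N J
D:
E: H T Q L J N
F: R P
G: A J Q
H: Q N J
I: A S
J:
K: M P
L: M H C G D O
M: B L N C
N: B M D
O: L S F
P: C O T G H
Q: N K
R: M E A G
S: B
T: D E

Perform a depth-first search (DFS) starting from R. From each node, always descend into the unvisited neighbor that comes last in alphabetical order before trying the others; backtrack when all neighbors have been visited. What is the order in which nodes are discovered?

R -> M -> N -> D -> B -> L -> O -> S -> F -> P -> T -> E -> Q -> K -> J -> H -> G -> A -> I -> C

Visit R
R → M
M → N
N → D
N → B
M → L
L → O
O → S
O → F
F → P
P → T
T → E
E → Q
Q → K
E → J
E → H
P → G
G → A
A → I
P → C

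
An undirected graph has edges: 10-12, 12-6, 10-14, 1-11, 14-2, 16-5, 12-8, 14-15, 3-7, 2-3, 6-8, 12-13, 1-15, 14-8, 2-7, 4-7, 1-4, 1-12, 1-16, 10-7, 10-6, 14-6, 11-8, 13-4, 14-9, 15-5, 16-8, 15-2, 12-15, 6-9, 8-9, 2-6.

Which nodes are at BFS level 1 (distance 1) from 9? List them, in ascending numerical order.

6, 8, 14

Level 0: 9
Level 1: 6, 8, 14
Level 2: 2, 10, 11, 12, 15, 16
Level 3: 1, 3, 5, 7, 13
Level 4: 4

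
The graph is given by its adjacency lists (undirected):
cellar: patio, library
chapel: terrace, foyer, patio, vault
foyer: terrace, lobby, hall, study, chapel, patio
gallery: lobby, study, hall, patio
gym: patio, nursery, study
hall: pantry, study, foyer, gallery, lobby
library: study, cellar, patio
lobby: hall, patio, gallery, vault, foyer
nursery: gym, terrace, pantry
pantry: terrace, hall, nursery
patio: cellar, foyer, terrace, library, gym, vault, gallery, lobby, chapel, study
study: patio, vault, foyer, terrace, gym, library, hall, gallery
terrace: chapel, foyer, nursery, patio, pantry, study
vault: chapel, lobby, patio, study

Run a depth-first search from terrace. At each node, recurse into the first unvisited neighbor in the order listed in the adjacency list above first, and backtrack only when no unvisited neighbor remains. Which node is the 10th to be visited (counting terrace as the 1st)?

Visit terrace
terrace → chapel
chapel → foyer
foyer → lobby
lobby → hall
hall → pantry
pantry → nursery
nursery → gym
gym → patio
patio → cellar
cellar → library
library → study
study → vault
study → gallery

Visit order: terrace, chapel, foyer, lobby, hall, pantry, nursery, gym, patio, cellar, library, study, vault, gallery

cellar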